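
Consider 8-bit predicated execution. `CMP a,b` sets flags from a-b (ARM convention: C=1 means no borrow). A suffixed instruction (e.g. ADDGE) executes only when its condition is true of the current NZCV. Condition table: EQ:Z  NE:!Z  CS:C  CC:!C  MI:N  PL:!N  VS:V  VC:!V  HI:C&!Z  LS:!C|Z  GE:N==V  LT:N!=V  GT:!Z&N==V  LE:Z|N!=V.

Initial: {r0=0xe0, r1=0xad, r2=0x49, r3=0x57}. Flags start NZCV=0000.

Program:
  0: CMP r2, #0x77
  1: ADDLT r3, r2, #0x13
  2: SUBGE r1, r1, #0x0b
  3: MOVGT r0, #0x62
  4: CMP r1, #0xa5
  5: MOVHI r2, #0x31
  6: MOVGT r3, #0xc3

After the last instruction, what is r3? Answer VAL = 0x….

0: ✓ CMP  NZCV=1000
1: ✓ ADDLT  r3←0x5c
2: · SUBGE
3: · MOVGT
4: ✓ CMP  NZCV=0010
5: ✓ MOVHI  r2←0x31
6: ✓ MOVGT  r3←0xc3

VAL = 0xc3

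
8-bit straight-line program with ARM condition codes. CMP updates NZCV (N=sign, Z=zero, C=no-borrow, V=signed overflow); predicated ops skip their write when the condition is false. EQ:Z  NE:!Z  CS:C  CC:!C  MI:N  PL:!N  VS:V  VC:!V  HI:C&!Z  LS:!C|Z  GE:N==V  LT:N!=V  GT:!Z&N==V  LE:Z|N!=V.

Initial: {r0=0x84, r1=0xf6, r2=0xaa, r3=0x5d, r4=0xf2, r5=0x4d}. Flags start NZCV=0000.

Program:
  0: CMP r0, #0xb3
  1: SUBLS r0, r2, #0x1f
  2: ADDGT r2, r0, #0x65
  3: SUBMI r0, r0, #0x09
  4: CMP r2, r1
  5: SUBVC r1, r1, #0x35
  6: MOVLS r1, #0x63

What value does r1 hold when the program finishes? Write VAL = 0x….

VAL = 0x63

0: ✓ CMP  NZCV=1000
1: ✓ SUBLS  r0←0x8b
2: · ADDGT
3: ✓ SUBMI  r0←0x82
4: ✓ CMP  NZCV=1000
5: ✓ SUBVC  r1←0xc1
6: ✓ MOVLS  r1←0x63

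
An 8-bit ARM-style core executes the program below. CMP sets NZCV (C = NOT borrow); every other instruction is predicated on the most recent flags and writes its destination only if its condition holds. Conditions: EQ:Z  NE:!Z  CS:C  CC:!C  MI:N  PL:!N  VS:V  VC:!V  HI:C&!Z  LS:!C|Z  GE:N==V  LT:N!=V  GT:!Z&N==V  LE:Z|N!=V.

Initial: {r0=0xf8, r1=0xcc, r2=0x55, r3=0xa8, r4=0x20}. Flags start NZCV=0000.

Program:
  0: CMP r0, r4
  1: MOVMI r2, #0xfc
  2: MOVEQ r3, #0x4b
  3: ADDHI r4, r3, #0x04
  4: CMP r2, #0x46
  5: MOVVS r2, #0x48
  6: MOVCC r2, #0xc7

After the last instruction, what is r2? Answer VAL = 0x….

VAL = 0xfc

0: ✓ CMP  NZCV=1010
1: ✓ MOVMI  r2←0xfc
2: · MOVEQ
3: ✓ ADDHI  r4←0xac
4: ✓ CMP  NZCV=1010
5: · MOVVS
6: · MOVCC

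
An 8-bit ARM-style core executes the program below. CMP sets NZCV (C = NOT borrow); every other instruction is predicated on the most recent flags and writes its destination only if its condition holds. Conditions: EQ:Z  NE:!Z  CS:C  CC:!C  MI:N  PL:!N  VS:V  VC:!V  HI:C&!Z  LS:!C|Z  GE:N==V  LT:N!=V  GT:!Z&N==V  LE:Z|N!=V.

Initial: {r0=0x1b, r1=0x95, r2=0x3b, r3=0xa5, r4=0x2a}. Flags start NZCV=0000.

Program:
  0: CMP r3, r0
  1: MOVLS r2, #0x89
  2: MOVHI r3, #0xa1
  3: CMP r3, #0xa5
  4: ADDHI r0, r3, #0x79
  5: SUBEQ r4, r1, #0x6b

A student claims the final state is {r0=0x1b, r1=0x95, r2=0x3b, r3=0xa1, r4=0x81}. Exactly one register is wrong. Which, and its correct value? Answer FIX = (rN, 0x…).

[0] flags=1010 → (cmp)
[1] flags=1010 LS?F → skip
[2] flags=1010 HI?T → r3=0xa1
[3] flags=1000 → (cmp)
[4] flags=1000 HI?F → skip
[5] flags=1000 EQ?F → skip

FIX = (r4, 0x2a)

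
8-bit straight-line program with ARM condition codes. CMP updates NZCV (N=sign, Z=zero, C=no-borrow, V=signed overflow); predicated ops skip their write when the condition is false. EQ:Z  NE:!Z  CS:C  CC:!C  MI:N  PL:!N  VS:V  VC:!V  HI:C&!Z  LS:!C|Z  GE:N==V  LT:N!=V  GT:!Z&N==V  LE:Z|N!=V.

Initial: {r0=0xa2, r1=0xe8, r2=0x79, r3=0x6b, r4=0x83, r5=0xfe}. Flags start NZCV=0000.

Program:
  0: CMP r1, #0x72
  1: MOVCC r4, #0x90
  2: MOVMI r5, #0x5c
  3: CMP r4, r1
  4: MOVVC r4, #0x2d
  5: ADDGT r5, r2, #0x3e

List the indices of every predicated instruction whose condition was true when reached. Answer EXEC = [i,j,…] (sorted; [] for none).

0: ✓ CMP  NZCV=0011
1: · MOVCC
2: · MOVMI
3: ✓ CMP  NZCV=1000
4: ✓ MOVVC  r4←0x2d
5: · ADDGT

EXEC = [4]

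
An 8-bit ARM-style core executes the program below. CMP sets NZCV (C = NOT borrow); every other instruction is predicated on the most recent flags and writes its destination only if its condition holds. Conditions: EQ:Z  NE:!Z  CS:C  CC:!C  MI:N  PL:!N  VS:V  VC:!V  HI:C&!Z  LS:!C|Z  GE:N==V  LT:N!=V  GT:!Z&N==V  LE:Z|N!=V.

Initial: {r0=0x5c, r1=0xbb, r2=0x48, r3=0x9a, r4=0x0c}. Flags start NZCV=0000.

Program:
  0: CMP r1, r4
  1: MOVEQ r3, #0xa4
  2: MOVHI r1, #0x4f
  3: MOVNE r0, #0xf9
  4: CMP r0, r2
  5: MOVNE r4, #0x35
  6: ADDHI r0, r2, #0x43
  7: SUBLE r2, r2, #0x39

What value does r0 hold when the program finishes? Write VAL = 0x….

VAL = 0x8b

0: ✓ CMP  NZCV=1010
1: · MOVEQ
2: ✓ MOVHI  r1←0x4f
3: ✓ MOVNE  r0←0xf9
4: ✓ CMP  NZCV=1010
5: ✓ MOVNE  r4←0x35
6: ✓ ADDHI  r0←0x8b
7: ✓ SUBLE  r2←0x0f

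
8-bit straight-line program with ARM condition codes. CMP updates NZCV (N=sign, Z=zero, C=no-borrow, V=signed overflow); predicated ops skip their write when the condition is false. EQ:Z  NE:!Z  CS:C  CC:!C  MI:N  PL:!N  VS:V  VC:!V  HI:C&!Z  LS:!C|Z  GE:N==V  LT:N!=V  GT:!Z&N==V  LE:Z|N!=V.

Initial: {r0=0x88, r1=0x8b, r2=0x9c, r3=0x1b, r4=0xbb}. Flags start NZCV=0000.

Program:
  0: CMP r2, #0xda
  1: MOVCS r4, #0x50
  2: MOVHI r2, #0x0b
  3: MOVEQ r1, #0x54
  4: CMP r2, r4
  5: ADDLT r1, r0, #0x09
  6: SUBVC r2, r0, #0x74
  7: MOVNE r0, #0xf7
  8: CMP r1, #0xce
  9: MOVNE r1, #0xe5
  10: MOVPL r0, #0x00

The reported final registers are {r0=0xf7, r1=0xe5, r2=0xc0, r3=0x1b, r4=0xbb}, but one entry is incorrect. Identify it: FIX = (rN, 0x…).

FIX = (r2, 0x14)

0: ✓ CMP  NZCV=1000
1: · MOVCS
2: · MOVHI
3: · MOVEQ
4: ✓ CMP  NZCV=1000
5: ✓ ADDLT  r1←0x91
6: ✓ SUBVC  r2←0x14
7: ✓ MOVNE  r0←0xf7
8: ✓ CMP  NZCV=1000
9: ✓ MOVNE  r1←0xe5
10: · MOVPL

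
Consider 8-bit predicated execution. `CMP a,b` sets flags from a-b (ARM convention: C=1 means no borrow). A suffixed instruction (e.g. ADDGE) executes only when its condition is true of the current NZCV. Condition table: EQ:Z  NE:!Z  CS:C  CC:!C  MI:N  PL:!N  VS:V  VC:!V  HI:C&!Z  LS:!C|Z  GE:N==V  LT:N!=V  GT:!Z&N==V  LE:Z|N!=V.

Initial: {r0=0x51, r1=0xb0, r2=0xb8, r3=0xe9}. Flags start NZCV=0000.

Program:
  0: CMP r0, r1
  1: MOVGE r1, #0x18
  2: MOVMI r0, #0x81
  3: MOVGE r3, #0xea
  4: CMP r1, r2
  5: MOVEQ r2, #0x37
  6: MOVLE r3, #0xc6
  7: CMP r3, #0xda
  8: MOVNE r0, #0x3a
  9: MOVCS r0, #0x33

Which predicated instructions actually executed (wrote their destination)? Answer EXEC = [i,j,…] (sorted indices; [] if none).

0: ✓ CMP  NZCV=1001
1: ✓ MOVGE  r1←0x18
2: ✓ MOVMI  r0←0x81
3: ✓ MOVGE  r3←0xea
4: ✓ CMP  NZCV=0000
5: · MOVEQ
6: · MOVLE
7: ✓ CMP  NZCV=0010
8: ✓ MOVNE  r0←0x3a
9: ✓ MOVCS  r0←0x33

EXEC = [1,2,3,8,9]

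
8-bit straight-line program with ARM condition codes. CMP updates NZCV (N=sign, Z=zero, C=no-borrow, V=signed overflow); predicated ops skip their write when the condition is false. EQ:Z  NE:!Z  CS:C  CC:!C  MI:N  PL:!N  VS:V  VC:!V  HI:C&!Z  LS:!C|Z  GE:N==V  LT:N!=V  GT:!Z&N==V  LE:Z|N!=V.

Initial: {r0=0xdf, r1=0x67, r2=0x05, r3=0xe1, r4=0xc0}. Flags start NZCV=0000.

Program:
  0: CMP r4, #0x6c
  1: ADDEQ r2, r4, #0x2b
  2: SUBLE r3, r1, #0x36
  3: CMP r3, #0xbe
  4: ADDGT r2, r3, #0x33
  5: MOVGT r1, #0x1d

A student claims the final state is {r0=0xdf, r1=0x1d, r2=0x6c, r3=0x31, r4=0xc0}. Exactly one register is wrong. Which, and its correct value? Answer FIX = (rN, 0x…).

FIX = (r2, 0x64)

[0] flags=0011 → (cmp)
[1] flags=0011 EQ?F → skip
[2] flags=0011 LE?T → r3=0x31
[3] flags=0000 → (cmp)
[4] flags=0000 GT?T → r2=0x64
[5] flags=0000 GT?T → r1=0x1d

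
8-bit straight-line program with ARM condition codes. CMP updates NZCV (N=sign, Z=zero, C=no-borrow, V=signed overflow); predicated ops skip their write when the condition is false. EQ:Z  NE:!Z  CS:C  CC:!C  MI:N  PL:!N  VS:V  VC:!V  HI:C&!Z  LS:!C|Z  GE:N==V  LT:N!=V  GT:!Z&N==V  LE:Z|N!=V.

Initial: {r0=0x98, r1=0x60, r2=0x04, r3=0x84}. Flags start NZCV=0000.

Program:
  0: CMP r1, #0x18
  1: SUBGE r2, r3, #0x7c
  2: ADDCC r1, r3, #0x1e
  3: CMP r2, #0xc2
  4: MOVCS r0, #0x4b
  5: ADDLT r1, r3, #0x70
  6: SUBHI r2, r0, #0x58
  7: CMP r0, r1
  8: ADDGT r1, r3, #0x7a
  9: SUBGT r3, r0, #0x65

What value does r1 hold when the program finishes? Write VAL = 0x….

0: ✓ CMP  NZCV=0010
1: ✓ SUBGE  r2←0x08
2: · ADDCC
3: ✓ CMP  NZCV=0000
4: · MOVCS
5: · ADDLT
6: · SUBHI
7: ✓ CMP  NZCV=0011
8: · ADDGT
9: · SUBGT

VAL = 0x60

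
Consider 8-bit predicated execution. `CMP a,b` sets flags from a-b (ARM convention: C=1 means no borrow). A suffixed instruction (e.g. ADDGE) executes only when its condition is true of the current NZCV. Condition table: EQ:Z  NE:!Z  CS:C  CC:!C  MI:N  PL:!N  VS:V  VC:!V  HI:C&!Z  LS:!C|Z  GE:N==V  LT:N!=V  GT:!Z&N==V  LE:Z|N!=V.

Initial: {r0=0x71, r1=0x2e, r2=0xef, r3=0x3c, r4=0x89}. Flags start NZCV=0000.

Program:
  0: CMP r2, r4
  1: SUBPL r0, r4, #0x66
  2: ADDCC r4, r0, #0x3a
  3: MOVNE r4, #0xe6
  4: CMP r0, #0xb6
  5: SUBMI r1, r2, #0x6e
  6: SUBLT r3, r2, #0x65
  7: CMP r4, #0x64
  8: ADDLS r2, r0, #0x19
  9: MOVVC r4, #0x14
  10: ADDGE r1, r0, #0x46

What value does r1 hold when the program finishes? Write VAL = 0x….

0: ✓ CMP  NZCV=0010
1: ✓ SUBPL  r0←0x23
2: · ADDCC
3: ✓ MOVNE  r4←0xe6
4: ✓ CMP  NZCV=0000
5: · SUBMI
6: · SUBLT
7: ✓ CMP  NZCV=1010
8: · ADDLS
9: ✓ MOVVC  r4←0x14
10: · ADDGE

VAL = 0x2e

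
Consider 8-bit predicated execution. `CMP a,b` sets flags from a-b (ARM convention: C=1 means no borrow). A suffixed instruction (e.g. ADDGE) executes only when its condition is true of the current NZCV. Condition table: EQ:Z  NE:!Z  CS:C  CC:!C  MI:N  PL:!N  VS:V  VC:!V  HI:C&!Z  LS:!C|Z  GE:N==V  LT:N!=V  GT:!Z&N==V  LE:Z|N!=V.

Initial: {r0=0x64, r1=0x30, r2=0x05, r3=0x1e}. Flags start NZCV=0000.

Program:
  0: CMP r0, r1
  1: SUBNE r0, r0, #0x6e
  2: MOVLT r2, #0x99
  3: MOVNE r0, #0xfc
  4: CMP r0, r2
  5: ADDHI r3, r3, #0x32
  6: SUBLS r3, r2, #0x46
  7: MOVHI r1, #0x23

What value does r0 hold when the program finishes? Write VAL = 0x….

VAL = 0xfc

[0] flags=0010 → (cmp)
[1] flags=0010 NE?T → r0=0xf6
[2] flags=0010 LT?F → skip
[3] flags=0010 NE?T → r0=0xfc
[4] flags=1010 → (cmp)
[5] flags=1010 HI?T → r3=0x50
[6] flags=1010 LS?F → skip
[7] flags=1010 HI?T → r1=0x23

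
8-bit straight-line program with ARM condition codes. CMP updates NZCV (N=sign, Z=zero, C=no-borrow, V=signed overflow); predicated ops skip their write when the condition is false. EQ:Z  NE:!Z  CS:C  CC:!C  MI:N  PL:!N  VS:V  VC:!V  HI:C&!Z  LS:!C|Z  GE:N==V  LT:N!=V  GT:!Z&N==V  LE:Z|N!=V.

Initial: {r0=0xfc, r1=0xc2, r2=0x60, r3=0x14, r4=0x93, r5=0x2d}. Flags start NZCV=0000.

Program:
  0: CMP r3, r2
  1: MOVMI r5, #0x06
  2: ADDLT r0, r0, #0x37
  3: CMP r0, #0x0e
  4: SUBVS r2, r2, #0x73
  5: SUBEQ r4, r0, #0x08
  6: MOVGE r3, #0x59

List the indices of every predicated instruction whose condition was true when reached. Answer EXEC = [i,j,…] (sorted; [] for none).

[0] flags=1000 → (cmp)
[1] flags=1000 MI?T → r5=0x06
[2] flags=1000 LT?T → r0=0x33
[3] flags=0010 → (cmp)
[4] flags=0010 VS?F → skip
[5] flags=0010 EQ?F → skip
[6] flags=0010 GE?T → r3=0x59

EXEC = [1,2,6]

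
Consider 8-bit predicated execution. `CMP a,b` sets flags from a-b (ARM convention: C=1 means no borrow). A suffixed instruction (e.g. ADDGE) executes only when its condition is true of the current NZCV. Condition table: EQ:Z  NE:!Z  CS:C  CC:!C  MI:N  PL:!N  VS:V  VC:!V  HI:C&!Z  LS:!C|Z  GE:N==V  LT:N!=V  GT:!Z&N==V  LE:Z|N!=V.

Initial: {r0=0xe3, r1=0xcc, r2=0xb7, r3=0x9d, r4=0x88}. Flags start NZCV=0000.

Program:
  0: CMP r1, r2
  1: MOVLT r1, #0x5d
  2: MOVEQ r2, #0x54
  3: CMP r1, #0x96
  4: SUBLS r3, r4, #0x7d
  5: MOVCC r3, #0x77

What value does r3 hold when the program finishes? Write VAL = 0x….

[0] flags=0010 → (cmp)
[1] flags=0010 LT?F → skip
[2] flags=0010 EQ?F → skip
[3] flags=0010 → (cmp)
[4] flags=0010 LS?F → skip
[5] flags=0010 CC?F → skip

VAL = 0x9d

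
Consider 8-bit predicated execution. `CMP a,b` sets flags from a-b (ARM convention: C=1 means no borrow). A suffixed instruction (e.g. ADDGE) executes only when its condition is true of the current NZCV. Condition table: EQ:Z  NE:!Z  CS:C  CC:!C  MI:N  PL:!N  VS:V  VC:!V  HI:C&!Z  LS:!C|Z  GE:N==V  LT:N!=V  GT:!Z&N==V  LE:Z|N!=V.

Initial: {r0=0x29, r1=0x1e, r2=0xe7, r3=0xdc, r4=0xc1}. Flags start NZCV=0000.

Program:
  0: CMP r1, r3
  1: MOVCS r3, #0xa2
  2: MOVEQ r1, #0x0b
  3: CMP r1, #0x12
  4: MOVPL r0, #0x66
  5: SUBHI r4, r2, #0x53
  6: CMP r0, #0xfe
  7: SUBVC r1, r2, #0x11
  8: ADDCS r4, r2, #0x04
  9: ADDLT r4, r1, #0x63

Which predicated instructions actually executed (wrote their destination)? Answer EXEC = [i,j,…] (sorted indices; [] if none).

EXEC = [4,5,7]

[0] flags=0000 → (cmp)
[1] flags=0000 CS?F → skip
[2] flags=0000 EQ?F → skip
[3] flags=0010 → (cmp)
[4] flags=0010 PL?T → r0=0x66
[5] flags=0010 HI?T → r4=0x94
[6] flags=0000 → (cmp)
[7] flags=0000 VC?T → r1=0xd6
[8] flags=0000 CS?F → skip
[9] flags=0000 LT?F → skip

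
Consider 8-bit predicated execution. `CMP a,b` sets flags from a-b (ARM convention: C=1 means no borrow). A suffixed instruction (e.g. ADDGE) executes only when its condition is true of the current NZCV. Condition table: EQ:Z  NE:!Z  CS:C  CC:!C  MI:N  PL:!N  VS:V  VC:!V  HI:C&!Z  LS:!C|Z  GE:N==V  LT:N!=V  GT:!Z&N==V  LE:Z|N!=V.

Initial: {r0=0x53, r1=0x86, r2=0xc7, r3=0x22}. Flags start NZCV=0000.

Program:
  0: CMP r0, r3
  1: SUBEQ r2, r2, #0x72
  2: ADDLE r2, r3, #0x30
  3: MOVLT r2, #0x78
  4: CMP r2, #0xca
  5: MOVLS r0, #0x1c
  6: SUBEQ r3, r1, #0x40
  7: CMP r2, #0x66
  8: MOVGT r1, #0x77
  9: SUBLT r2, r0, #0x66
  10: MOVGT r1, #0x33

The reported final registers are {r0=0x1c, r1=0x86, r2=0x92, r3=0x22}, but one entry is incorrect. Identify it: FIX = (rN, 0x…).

0: ✓ CMP  NZCV=0010
1: · SUBEQ
2: · ADDLE
3: · MOVLT
4: ✓ CMP  NZCV=1000
5: ✓ MOVLS  r0←0x1c
6: · SUBEQ
7: ✓ CMP  NZCV=0011
8: · MOVGT
9: ✓ SUBLT  r2←0xb6
10: · MOVGT

FIX = (r2, 0xb6)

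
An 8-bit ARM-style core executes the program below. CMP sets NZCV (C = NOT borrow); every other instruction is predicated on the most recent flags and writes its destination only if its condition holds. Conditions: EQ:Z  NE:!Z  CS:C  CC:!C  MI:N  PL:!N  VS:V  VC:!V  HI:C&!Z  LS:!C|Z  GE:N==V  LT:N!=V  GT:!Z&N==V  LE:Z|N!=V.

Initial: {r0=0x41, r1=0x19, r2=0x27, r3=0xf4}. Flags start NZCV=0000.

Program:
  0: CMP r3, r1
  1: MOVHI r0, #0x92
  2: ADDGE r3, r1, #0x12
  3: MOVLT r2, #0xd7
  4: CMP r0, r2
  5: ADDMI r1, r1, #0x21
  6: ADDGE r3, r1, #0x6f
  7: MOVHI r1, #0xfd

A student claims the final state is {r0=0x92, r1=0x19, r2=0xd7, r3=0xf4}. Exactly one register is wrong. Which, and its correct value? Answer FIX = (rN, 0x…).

[0] flags=1010 → (cmp)
[1] flags=1010 HI?T → r0=0x92
[2] flags=1010 GE?F → skip
[3] flags=1010 LT?T → r2=0xd7
[4] flags=1000 → (cmp)
[5] flags=1000 MI?T → r1=0x3a
[6] flags=1000 GE?F → skip
[7] flags=1000 HI?F → skip

FIX = (r1, 0x3a)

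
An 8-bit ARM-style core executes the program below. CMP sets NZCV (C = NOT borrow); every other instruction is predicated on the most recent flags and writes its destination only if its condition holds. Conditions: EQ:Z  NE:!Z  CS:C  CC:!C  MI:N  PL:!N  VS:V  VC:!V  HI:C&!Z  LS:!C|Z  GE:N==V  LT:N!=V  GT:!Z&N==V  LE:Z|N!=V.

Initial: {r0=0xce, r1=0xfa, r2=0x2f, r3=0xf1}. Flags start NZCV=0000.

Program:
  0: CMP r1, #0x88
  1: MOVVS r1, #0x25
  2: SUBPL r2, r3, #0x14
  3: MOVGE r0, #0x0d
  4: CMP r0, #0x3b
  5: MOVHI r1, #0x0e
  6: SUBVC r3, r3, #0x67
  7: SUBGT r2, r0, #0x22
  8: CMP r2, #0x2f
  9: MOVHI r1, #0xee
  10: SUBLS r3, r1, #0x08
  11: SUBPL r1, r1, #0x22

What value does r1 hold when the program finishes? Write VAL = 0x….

0: ✓ CMP  NZCV=0010
1: · MOVVS
2: ✓ SUBPL  r2←0xdd
3: ✓ MOVGE  r0←0x0d
4: ✓ CMP  NZCV=1000
5: · MOVHI
6: ✓ SUBVC  r3←0x8a
7: · SUBGT
8: ✓ CMP  NZCV=1010
9: ✓ MOVHI  r1←0xee
10: · SUBLS
11: · SUBPL

VAL = 0xee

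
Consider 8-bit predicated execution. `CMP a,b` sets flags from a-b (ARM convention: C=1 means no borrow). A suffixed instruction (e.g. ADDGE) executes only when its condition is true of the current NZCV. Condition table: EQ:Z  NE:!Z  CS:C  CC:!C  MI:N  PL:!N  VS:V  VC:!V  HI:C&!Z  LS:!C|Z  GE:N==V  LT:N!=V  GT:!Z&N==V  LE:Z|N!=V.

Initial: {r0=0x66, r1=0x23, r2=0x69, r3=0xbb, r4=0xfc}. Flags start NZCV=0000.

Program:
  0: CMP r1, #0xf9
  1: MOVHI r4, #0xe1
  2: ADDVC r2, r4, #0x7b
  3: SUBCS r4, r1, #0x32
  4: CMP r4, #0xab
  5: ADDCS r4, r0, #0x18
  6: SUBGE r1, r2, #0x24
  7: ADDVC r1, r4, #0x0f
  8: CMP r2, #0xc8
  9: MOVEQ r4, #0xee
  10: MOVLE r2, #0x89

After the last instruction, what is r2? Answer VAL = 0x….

VAL = 0x77

[0] flags=0000 → (cmp)
[1] flags=0000 HI?F → skip
[2] flags=0000 VC?T → r2=0x77
[3] flags=0000 CS?F → skip
[4] flags=0010 → (cmp)
[5] flags=0010 CS?T → r4=0x7e
[6] flags=0010 GE?T → r1=0x53
[7] flags=0010 VC?T → r1=0x8d
[8] flags=1001 → (cmp)
[9] flags=1001 EQ?F → skip
[10] flags=1001 LE?F → skip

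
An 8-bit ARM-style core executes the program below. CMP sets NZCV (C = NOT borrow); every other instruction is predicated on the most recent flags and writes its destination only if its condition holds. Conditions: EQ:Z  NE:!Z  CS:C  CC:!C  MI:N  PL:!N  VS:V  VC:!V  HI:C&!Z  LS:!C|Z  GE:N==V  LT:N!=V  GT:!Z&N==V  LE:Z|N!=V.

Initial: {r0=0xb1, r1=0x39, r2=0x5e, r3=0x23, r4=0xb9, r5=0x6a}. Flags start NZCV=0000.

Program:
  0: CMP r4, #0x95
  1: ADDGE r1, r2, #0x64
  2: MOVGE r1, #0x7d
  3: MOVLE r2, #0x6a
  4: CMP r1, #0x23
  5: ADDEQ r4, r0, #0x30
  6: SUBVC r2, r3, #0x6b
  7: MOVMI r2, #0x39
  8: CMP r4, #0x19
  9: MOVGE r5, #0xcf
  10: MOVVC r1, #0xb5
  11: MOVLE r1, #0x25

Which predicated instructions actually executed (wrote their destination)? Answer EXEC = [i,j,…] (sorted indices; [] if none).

0: ✓ CMP  NZCV=0010
1: ✓ ADDGE  r1←0xc2
2: ✓ MOVGE  r1←0x7d
3: · MOVLE
4: ✓ CMP  NZCV=0010
5: · ADDEQ
6: ✓ SUBVC  r2←0xb8
7: · MOVMI
8: ✓ CMP  NZCV=1010
9: · MOVGE
10: ✓ MOVVC  r1←0xb5
11: ✓ MOVLE  r1←0x25

EXEC = [1,2,6,10,11]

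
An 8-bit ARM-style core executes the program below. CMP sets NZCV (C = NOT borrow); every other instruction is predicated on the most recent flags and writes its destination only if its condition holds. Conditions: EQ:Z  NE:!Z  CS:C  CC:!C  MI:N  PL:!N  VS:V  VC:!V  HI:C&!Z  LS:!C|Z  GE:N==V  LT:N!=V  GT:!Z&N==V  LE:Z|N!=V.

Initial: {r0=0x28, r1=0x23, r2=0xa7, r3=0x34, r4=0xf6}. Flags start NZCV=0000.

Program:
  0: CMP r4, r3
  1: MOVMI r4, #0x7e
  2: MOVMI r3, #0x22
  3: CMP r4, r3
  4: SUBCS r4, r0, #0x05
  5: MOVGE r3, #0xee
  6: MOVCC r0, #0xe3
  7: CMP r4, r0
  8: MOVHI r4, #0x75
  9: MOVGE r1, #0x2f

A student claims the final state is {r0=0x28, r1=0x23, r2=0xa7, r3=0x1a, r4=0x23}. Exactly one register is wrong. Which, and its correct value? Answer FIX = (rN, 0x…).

0: ✓ CMP  NZCV=1010
1: ✓ MOVMI  r4←0x7e
2: ✓ MOVMI  r3←0x22
3: ✓ CMP  NZCV=0010
4: ✓ SUBCS  r4←0x23
5: ✓ MOVGE  r3←0xee
6: · MOVCC
7: ✓ CMP  NZCV=1000
8: · MOVHI
9: · MOVGE

FIX = (r3, 0xee)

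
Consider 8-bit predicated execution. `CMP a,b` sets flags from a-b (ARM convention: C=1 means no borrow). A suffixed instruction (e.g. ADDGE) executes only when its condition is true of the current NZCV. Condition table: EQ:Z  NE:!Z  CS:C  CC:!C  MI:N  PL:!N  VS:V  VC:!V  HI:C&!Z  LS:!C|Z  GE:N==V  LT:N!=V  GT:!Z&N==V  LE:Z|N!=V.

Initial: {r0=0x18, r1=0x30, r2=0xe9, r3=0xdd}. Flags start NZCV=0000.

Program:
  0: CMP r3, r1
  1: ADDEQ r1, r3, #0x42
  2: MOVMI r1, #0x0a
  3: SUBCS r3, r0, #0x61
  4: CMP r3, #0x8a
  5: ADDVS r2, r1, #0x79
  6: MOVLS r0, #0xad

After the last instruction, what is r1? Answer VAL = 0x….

VAL = 0x0a

0: ✓ CMP  NZCV=1010
1: · ADDEQ
2: ✓ MOVMI  r1←0x0a
3: ✓ SUBCS  r3←0xb7
4: ✓ CMP  NZCV=0010
5: · ADDVS
6: · MOVLS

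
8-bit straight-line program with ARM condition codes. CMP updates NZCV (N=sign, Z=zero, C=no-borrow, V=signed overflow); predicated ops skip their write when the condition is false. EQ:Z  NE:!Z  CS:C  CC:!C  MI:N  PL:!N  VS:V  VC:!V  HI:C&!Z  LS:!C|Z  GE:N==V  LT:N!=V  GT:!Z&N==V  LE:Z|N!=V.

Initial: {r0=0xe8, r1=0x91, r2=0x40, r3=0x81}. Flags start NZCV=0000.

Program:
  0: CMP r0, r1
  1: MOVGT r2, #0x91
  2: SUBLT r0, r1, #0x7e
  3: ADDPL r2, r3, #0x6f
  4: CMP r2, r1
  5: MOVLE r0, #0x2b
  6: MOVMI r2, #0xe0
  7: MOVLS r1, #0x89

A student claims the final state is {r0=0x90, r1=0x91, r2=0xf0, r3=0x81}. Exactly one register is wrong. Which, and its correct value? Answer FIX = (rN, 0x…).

0: ✓ CMP  NZCV=0010
1: ✓ MOVGT  r2←0x91
2: · SUBLT
3: ✓ ADDPL  r2←0xf0
4: ✓ CMP  NZCV=0010
5: · MOVLE
6: · MOVMI
7: · MOVLS

FIX = (r0, 0xe8)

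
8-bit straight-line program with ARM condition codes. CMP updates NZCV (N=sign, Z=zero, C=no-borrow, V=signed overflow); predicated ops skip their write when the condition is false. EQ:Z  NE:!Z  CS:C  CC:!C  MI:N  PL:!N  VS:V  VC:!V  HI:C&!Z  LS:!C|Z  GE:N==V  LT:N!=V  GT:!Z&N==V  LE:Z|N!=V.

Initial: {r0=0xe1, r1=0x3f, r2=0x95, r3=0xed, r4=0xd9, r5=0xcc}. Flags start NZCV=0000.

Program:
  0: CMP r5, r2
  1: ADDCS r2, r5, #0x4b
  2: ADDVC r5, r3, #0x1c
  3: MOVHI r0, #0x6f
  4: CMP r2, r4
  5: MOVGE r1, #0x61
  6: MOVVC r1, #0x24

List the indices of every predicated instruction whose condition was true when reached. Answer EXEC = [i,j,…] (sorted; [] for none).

EXEC = [1,2,3,5,6]

0: ✓ CMP  NZCV=0010
1: ✓ ADDCS  r2←0x17
2: ✓ ADDVC  r5←0x09
3: ✓ MOVHI  r0←0x6f
4: ✓ CMP  NZCV=0000
5: ✓ MOVGE  r1←0x61
6: ✓ MOVVC  r1←0x24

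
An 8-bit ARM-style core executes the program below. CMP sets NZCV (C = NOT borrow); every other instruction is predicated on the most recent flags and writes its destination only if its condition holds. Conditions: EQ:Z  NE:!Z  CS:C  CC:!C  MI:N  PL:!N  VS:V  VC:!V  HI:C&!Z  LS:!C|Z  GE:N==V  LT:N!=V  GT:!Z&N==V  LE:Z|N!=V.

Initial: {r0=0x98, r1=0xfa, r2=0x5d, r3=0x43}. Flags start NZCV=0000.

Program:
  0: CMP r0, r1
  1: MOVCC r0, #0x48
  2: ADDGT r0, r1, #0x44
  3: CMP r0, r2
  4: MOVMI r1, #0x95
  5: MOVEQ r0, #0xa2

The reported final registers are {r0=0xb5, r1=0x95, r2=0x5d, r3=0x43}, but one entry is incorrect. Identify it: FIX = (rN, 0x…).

0: ✓ CMP  NZCV=1000
1: ✓ MOVCC  r0←0x48
2: · ADDGT
3: ✓ CMP  NZCV=1000
4: ✓ MOVMI  r1←0x95
5: · MOVEQ

FIX = (r0, 0x48)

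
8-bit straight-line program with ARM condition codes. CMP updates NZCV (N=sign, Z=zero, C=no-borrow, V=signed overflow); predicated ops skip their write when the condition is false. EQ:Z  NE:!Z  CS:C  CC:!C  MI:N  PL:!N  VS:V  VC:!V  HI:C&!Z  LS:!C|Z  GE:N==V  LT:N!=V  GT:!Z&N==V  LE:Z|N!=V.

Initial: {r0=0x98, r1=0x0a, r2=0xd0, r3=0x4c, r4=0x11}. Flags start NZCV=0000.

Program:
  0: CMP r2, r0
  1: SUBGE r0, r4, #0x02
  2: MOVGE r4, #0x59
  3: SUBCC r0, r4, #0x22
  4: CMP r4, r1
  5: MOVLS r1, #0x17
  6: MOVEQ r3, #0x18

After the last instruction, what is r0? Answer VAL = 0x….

[0] flags=0010 → (cmp)
[1] flags=0010 GE?T → r0=0x0f
[2] flags=0010 GE?T → r4=0x59
[3] flags=0010 CC?F → skip
[4] flags=0010 → (cmp)
[5] flags=0010 LS?F → skip
[6] flags=0010 EQ?F → skip

VAL = 0x0f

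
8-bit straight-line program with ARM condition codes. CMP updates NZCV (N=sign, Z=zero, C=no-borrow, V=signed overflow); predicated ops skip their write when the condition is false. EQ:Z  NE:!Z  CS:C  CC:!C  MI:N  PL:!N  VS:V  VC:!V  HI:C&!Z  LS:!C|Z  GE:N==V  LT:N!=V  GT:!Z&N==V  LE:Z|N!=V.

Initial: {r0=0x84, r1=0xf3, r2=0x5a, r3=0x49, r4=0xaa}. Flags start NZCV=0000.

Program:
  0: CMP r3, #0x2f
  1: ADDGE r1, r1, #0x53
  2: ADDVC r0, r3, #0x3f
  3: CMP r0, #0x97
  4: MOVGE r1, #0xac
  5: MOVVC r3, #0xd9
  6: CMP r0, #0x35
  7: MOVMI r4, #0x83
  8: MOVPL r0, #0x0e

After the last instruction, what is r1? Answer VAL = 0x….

VAL = 0x46

[0] flags=0010 → (cmp)
[1] flags=0010 GE?T → r1=0x46
[2] flags=0010 VC?T → r0=0x88
[3] flags=1000 → (cmp)
[4] flags=1000 GE?F → skip
[5] flags=1000 VC?T → r3=0xd9
[6] flags=0011 → (cmp)
[7] flags=0011 MI?F → skip
[8] flags=0011 PL?T → r0=0x0e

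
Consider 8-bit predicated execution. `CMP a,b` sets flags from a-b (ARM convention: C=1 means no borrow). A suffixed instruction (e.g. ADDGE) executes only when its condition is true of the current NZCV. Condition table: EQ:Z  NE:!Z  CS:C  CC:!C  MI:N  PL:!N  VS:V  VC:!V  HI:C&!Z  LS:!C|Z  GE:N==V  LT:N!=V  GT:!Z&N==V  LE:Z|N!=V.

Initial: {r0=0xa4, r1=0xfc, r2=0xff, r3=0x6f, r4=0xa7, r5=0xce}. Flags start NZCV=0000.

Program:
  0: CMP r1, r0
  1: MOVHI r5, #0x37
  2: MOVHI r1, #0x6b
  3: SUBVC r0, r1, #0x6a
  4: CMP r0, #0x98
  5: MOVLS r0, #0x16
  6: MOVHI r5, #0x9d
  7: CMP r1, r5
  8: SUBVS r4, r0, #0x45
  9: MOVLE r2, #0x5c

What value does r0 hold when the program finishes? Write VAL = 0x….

[0] flags=0010 → (cmp)
[1] flags=0010 HI?T → r5=0x37
[2] flags=0010 HI?T → r1=0x6b
[3] flags=0010 VC?T → r0=0x01
[4] flags=0000 → (cmp)
[5] flags=0000 LS?T → r0=0x16
[6] flags=0000 HI?F → skip
[7] flags=0010 → (cmp)
[8] flags=0010 VS?F → skip
[9] flags=0010 LE?F → skip

VAL = 0x16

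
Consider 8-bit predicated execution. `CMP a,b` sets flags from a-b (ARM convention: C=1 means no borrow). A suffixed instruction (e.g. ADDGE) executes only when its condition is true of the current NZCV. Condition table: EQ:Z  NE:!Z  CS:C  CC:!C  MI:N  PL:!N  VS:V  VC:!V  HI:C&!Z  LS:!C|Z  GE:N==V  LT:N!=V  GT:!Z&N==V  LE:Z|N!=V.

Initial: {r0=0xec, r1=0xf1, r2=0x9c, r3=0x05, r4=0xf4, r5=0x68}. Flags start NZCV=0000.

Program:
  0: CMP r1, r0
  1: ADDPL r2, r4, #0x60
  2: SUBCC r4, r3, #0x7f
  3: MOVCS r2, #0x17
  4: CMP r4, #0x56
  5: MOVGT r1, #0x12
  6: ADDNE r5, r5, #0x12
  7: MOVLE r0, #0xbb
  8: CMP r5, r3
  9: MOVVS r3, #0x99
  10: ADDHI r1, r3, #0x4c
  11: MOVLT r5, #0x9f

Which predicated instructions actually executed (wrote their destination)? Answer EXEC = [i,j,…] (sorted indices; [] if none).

0: ✓ CMP  NZCV=0010
1: ✓ ADDPL  r2←0x54
2: · SUBCC
3: ✓ MOVCS  r2←0x17
4: ✓ CMP  NZCV=1010
5: · MOVGT
6: ✓ ADDNE  r5←0x7a
7: ✓ MOVLE  r0←0xbb
8: ✓ CMP  NZCV=0010
9: · MOVVS
10: ✓ ADDHI  r1←0x51
11: · MOVLT

EXEC = [1,3,6,7,10]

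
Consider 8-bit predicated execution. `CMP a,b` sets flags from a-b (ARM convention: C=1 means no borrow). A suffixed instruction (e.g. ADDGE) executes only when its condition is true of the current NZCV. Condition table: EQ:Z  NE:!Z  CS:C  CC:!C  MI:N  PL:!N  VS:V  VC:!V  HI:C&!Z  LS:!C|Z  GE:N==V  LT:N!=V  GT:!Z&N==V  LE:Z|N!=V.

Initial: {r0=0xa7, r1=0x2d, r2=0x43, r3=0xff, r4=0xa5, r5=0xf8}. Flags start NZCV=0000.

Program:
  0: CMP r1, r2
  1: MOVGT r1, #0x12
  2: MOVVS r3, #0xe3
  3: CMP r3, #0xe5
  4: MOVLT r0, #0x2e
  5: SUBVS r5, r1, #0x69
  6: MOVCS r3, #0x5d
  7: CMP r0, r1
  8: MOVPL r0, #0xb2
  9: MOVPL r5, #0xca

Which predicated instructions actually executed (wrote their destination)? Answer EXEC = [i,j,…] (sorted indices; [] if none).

EXEC = [6,8,9]

0: ✓ CMP  NZCV=1000
1: · MOVGT
2: · MOVVS
3: ✓ CMP  NZCV=0010
4: · MOVLT
5: · SUBVS
6: ✓ MOVCS  r3←0x5d
7: ✓ CMP  NZCV=0011
8: ✓ MOVPL  r0←0xb2
9: ✓ MOVPL  r5←0xca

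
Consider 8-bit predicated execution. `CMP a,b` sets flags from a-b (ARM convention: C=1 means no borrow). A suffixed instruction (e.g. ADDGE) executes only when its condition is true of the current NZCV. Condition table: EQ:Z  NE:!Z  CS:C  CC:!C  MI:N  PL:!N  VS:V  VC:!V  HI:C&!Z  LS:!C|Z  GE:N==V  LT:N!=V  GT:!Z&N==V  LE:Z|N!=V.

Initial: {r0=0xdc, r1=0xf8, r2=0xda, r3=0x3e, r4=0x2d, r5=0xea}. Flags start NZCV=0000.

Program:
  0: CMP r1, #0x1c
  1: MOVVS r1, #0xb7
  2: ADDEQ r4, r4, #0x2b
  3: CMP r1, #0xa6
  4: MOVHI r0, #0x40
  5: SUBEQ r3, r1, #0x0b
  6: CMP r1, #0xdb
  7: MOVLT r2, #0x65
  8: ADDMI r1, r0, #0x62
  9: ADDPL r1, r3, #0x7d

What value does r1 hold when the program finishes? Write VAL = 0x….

VAL = 0xbb

[0] flags=1010 → (cmp)
[1] flags=1010 VS?F → skip
[2] flags=1010 EQ?F → skip
[3] flags=0010 → (cmp)
[4] flags=0010 HI?T → r0=0x40
[5] flags=0010 EQ?F → skip
[6] flags=0010 → (cmp)
[7] flags=0010 LT?F → skip
[8] flags=0010 MI?F → skip
[9] flags=0010 PL?T → r1=0xbb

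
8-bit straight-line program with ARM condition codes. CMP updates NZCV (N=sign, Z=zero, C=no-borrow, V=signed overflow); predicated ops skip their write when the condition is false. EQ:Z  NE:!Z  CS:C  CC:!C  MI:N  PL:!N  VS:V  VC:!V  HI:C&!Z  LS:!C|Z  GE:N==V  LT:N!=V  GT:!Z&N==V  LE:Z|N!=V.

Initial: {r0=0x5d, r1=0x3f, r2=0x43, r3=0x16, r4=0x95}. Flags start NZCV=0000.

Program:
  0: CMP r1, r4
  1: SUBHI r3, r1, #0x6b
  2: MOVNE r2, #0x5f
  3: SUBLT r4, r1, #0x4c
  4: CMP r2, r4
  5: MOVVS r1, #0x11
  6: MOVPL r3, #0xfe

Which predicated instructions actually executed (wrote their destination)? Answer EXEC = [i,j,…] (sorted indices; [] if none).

0: ✓ CMP  NZCV=1001
1: · SUBHI
2: ✓ MOVNE  r2←0x5f
3: · SUBLT
4: ✓ CMP  NZCV=1001
5: ✓ MOVVS  r1←0x11
6: · MOVPL

EXEC = [2,5]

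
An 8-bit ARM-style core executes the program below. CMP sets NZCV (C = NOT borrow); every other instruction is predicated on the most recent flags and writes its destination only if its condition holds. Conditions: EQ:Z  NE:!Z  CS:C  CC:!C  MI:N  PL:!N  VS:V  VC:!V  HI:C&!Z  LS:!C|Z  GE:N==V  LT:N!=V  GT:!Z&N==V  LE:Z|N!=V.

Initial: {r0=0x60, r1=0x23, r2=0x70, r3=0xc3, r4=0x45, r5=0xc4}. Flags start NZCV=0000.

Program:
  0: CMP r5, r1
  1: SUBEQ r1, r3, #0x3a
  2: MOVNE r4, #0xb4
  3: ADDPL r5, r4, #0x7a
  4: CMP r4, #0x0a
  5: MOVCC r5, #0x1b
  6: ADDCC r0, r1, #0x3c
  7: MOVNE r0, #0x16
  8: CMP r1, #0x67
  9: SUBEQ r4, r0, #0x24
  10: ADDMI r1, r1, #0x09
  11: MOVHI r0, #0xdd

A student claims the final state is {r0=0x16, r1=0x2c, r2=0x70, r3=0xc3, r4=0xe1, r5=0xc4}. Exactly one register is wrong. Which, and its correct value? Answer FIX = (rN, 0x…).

FIX = (r4, 0xb4)

0: ✓ CMP  NZCV=1010
1: · SUBEQ
2: ✓ MOVNE  r4←0xb4
3: · ADDPL
4: ✓ CMP  NZCV=1010
5: · MOVCC
6: · ADDCC
7: ✓ MOVNE  r0←0x16
8: ✓ CMP  NZCV=1000
9: · SUBEQ
10: ✓ ADDMI  r1←0x2c
11: · MOVHI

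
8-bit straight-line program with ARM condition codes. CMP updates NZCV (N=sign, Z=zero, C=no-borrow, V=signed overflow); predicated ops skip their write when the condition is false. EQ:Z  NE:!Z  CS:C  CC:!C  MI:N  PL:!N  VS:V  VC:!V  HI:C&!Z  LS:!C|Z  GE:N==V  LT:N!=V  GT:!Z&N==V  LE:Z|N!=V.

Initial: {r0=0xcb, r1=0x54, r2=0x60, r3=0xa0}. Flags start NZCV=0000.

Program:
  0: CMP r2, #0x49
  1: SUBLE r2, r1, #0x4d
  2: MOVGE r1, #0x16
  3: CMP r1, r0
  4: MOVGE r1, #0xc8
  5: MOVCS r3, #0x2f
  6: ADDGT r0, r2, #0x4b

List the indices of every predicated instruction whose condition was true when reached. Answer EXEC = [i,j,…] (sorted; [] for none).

0: ✓ CMP  NZCV=0010
1: · SUBLE
2: ✓ MOVGE  r1←0x16
3: ✓ CMP  NZCV=0000
4: ✓ MOVGE  r1←0xc8
5: · MOVCS
6: ✓ ADDGT  r0←0xab

EXEC = [2,4,6]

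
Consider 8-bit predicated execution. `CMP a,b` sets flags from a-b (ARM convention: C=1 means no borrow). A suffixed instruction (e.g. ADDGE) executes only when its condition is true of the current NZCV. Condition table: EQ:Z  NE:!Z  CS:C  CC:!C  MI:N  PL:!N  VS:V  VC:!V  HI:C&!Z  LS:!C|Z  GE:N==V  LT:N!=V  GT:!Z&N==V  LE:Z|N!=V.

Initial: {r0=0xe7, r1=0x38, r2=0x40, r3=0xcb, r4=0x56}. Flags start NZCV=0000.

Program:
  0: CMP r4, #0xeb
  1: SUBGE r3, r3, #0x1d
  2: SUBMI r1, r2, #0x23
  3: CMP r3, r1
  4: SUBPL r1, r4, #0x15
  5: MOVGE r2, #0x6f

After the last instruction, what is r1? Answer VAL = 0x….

VAL = 0x41

0: ✓ CMP  NZCV=0000
1: ✓ SUBGE  r3←0xae
2: · SUBMI
3: ✓ CMP  NZCV=0011
4: ✓ SUBPL  r1←0x41
5: · MOVGE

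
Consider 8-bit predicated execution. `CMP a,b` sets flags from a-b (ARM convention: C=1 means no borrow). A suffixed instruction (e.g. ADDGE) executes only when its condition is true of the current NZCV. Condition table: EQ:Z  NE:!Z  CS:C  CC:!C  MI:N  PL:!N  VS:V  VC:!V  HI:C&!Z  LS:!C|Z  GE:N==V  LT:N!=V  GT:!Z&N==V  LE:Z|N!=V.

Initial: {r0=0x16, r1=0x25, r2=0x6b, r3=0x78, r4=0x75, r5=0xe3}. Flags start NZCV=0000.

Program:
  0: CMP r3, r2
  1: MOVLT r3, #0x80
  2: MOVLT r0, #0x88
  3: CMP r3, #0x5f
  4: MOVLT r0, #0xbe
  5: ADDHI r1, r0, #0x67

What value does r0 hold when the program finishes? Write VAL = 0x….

VAL = 0x16

0: ✓ CMP  NZCV=0010
1: · MOVLT
2: · MOVLT
3: ✓ CMP  NZCV=0010
4: · MOVLT
5: ✓ ADDHI  r1←0x7d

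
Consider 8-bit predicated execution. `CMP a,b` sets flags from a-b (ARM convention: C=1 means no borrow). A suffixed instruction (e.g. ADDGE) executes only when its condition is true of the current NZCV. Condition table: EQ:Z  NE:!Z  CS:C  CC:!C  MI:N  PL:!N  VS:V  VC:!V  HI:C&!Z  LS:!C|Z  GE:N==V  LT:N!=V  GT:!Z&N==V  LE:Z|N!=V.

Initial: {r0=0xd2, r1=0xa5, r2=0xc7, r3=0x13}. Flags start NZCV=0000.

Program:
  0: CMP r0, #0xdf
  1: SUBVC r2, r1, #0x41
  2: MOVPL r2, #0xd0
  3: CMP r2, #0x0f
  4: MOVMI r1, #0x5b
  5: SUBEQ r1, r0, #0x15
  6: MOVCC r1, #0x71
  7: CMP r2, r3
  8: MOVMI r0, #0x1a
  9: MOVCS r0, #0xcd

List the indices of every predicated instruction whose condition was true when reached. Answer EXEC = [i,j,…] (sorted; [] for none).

0: ✓ CMP  NZCV=1000
1: ✓ SUBVC  r2←0x64
2: · MOVPL
3: ✓ CMP  NZCV=0010
4: · MOVMI
5: · SUBEQ
6: · MOVCC
7: ✓ CMP  NZCV=0010
8: · MOVMI
9: ✓ MOVCS  r0←0xcd

EXEC = [1,9]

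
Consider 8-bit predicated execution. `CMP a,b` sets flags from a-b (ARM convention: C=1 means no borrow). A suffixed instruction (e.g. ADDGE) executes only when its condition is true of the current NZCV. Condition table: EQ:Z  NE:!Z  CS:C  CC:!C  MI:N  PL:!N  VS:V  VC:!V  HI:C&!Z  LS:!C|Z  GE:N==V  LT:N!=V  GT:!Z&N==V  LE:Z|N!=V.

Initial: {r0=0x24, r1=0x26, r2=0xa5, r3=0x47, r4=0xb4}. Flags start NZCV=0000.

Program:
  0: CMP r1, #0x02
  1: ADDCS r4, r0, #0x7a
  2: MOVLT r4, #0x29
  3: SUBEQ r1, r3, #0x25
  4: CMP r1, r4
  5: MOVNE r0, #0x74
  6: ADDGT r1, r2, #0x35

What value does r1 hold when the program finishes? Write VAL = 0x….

[0] flags=0010 → (cmp)
[1] flags=0010 CS?T → r4=0x9e
[2] flags=0010 LT?F → skip
[3] flags=0010 EQ?F → skip
[4] flags=1001 → (cmp)
[5] flags=1001 NE?T → r0=0x74
[6] flags=1001 GT?T → r1=0xda

VAL = 0xda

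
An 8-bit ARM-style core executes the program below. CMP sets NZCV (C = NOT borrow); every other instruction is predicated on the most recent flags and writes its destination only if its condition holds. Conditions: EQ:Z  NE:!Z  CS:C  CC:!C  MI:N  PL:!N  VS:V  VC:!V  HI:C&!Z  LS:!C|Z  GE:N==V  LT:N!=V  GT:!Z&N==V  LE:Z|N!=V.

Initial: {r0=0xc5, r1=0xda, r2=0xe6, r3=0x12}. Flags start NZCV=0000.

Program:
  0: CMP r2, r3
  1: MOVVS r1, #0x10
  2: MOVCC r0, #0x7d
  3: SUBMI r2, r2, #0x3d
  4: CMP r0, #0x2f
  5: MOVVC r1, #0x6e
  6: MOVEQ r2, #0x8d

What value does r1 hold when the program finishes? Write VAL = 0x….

VAL = 0x6e

[0] flags=1010 → (cmp)
[1] flags=1010 VS?F → skip
[2] flags=1010 CC?F → skip
[3] flags=1010 MI?T → r2=0xa9
[4] flags=1010 → (cmp)
[5] flags=1010 VC?T → r1=0x6e
[6] flags=1010 EQ?F → skip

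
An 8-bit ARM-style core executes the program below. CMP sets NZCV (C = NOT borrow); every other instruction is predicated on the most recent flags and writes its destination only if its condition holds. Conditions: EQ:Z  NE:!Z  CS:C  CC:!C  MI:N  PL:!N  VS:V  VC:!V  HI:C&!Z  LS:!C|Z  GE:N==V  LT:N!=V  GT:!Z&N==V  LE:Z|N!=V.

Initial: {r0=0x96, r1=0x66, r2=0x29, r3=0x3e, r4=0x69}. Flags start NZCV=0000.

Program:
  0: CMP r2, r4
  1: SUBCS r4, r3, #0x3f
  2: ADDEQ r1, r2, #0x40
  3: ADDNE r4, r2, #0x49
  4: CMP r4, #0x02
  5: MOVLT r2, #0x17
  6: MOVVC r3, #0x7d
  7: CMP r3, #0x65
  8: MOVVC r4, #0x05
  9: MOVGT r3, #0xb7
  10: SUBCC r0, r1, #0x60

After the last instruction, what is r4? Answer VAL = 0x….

[0] flags=1000 → (cmp)
[1] flags=1000 CS?F → skip
[2] flags=1000 EQ?F → skip
[3] flags=1000 NE?T → r4=0x72
[4] flags=0010 → (cmp)
[5] flags=0010 LT?F → skip
[6] flags=0010 VC?T → r3=0x7d
[7] flags=0010 → (cmp)
[8] flags=0010 VC?T → r4=0x05
[9] flags=0010 GT?T → r3=0xb7
[10] flags=0010 CC?F → skip

VAL = 0x05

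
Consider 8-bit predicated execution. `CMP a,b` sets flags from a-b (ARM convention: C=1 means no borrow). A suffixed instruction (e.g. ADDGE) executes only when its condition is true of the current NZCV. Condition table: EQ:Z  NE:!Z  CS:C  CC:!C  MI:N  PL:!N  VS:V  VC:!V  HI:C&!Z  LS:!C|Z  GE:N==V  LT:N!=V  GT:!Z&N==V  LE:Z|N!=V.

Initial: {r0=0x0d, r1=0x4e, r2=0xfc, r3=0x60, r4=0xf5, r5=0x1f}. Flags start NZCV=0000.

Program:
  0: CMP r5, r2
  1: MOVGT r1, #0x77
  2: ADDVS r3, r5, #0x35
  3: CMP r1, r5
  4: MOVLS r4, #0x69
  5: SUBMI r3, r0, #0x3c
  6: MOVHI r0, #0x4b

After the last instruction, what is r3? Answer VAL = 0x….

0: ✓ CMP  NZCV=0000
1: ✓ MOVGT  r1←0x77
2: · ADDVS
3: ✓ CMP  NZCV=0010
4: · MOVLS
5: · SUBMI
6: ✓ MOVHI  r0←0x4b

VAL = 0x60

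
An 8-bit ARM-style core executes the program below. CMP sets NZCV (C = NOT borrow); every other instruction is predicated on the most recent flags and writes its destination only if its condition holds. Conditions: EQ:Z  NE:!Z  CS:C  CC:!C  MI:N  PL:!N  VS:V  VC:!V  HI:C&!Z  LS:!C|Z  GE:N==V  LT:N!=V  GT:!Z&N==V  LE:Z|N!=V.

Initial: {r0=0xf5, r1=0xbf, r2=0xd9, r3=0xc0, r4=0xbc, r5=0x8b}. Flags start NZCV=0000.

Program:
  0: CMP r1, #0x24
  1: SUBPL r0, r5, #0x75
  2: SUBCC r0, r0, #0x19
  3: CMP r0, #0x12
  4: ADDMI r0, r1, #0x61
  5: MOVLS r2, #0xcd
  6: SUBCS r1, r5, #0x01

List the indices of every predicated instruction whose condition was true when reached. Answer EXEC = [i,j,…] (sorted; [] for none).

[0] flags=1010 → (cmp)
[1] flags=1010 PL?F → skip
[2] flags=1010 CC?F → skip
[3] flags=1010 → (cmp)
[4] flags=1010 MI?T → r0=0x20
[5] flags=1010 LS?F → skip
[6] flags=1010 CS?T → r1=0x8a

EXEC = [4,6]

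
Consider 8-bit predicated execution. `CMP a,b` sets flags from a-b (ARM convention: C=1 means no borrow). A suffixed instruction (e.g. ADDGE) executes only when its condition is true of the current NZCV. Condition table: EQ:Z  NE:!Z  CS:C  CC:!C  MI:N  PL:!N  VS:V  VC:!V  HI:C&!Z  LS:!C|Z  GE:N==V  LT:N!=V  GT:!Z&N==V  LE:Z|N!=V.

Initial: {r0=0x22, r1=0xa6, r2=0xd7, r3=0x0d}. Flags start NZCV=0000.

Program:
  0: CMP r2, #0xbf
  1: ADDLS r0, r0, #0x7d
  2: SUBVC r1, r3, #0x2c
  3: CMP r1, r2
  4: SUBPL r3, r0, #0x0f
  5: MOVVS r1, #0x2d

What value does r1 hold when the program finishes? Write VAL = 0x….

VAL = 0xe1

0: ✓ CMP  NZCV=0010
1: · ADDLS
2: ✓ SUBVC  r1←0xe1
3: ✓ CMP  NZCV=0010
4: ✓ SUBPL  r3←0x13
5: · MOVVS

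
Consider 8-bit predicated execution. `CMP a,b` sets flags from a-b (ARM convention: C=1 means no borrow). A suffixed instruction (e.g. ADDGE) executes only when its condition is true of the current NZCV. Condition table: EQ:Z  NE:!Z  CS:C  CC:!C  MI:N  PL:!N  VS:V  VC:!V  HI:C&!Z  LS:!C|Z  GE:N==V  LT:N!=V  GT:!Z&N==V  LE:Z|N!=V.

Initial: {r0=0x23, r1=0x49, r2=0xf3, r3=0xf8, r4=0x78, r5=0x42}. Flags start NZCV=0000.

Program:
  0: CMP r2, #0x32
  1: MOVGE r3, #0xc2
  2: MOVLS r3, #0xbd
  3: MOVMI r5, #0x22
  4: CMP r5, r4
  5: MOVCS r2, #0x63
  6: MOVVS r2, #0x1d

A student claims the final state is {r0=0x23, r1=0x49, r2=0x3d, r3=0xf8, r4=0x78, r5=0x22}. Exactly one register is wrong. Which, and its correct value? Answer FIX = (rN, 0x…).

0: ✓ CMP  NZCV=1010
1: · MOVGE
2: · MOVLS
3: ✓ MOVMI  r5←0x22
4: ✓ CMP  NZCV=1000
5: · MOVCS
6: · MOVVS

FIX = (r2, 0xf3)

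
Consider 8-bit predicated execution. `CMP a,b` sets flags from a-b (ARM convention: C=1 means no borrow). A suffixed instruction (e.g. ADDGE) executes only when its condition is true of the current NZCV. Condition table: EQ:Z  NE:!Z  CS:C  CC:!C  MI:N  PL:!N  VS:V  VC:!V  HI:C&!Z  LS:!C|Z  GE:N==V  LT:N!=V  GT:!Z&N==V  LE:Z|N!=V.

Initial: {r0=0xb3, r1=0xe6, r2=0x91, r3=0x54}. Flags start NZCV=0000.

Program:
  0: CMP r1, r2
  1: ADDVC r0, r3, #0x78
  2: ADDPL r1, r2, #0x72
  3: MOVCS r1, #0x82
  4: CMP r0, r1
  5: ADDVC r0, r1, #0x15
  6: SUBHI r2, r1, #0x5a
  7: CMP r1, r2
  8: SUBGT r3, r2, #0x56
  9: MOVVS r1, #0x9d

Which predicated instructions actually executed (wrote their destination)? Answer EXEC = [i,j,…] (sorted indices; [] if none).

[0] flags=0010 → (cmp)
[1] flags=0010 VC?T → r0=0xcc
[2] flags=0010 PL?T → r1=0x03
[3] flags=0010 CS?T → r1=0x82
[4] flags=0010 → (cmp)
[5] flags=0010 VC?T → r0=0x97
[6] flags=0010 HI?T → r2=0x28
[7] flags=0011 → (cmp)
[8] flags=0011 GT?F → skip
[9] flags=0011 VS?T → r1=0x9d

EXEC = [1,2,3,5,6,9]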